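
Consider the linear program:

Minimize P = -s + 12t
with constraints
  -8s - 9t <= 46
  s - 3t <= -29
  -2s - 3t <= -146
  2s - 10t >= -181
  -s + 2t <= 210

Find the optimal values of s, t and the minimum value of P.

s = 39, t = 68/3, minimum P = 233

Extreme points and P = -s + 12t:
  (39, 68/3) → P = 233
  (253/4, 123/4) → P = 1223/4
  (917/26, 327/13) → P = 6931/26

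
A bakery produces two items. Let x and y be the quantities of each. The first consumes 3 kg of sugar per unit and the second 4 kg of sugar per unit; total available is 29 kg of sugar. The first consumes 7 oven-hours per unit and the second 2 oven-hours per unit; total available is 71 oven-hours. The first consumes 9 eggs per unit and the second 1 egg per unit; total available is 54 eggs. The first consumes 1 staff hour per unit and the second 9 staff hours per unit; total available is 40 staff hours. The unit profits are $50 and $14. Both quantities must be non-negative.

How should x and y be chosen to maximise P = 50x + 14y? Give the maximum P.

Corner points and P = 50x + 14y:
  (0, 0) → P = 0
  (0, 40/9) → P = 560/9
  (6, 0) → P = 300
  (17/3, 3) → P = 976/3
  (101/23, 91/23) → P = 6324/23

x = 17/3, y = 3, maximum P = 976/3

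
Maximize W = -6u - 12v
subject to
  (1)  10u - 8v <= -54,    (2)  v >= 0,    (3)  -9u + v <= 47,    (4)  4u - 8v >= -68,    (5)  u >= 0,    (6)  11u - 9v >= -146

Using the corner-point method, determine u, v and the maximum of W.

u = 0, v = 27/4, maximum W = -81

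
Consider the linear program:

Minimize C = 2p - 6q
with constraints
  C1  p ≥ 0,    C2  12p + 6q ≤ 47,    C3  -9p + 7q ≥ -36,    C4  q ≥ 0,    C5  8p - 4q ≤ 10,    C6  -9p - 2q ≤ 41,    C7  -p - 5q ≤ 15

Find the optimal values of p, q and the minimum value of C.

p = 0, q = 47/6, minimum C = -47

Extreme points and C = 2p - 6q:
  (0, 47/6) → C = -47
  (0, 0) → C = 0
  (31/12, 8/3) → C = -65/6
  (5/4, 0) → C = 5/2

At the optimal vertex, p = 0 and 12p + 6q = 47.
Solving simultaneously gives p = 0, q = 47/6.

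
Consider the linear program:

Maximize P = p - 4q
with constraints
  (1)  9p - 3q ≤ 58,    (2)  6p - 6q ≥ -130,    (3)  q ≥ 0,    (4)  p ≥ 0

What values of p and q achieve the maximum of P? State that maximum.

Corner points and P = p - 4q:
  (41/2, 253/6) → P = -889/6
  (58/9, 0) → P = 58/9
  (0, 65/3) → P = -260/3
  (0, 0) → P = 0

p = 58/9, q = 0, maximum P = 58/9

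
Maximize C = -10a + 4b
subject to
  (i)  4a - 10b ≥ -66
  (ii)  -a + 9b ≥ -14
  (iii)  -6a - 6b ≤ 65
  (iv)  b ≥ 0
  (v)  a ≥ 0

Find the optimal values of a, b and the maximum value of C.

Extreme points and C = -10a + 4b:
  (0, 33/5) → C = 132/5
  (14, 0) → C = -140
  (0, 0) → C = 0
The feasible region is unbounded (it extends along (5, 2), (9, 1)), but C strictly decreases along every unbounded feasible direction, so there is no improving ray and the maximum is attained at a vertex.

The binding constraints are 4a - 10b = -66 and a = 0.
Solving simultaneously gives a = 0, b = 33/5.

a = 0, b = 33/5, maximum C = 132/5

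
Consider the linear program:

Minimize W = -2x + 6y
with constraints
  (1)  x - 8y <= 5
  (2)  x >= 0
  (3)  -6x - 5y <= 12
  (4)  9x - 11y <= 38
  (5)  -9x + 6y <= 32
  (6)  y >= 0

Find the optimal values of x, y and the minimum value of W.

x = 38/9, y = 0, minimum W = -76/9

Vertices and W = -2x + 6y:
  (0, 16/3) → W = 32
  (0, 0) → W = 0
  (38/9, 0) → W = -76/9
The feasible region is unbounded (it extends along (2, 3), (11, 9)), but W strictly increases along every unbounded feasible direction, so there is no improving ray and the minimum is attained at a vertex.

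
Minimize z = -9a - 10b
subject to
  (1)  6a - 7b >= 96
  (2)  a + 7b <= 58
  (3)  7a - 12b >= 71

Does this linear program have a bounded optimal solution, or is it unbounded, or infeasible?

From the feasible point (22, 36/7), moving in the direction (7, -1) keeps every constraint satisfied while z decreases without bound.

unbounded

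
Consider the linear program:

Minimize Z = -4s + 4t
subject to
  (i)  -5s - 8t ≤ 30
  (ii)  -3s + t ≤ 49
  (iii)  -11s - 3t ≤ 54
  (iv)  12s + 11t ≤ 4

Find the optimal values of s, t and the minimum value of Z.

s = 362/41, t = -380/41, minimum Z = -2968/41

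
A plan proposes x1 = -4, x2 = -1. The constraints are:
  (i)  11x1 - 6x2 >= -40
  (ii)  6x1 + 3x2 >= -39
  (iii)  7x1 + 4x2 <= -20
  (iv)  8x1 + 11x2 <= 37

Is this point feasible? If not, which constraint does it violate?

(i): -38 ≥ -40 ✓
(ii): -27 ≥ -39 ✓
(iii): -32 ≤ -20 ✓
(iv): -43 ≤ 37 ✓

feasible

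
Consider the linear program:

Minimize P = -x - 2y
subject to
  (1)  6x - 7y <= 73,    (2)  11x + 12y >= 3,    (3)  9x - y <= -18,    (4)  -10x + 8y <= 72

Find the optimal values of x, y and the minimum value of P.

Extreme points and P = -x - 2y:
  (-213/119, 225/119) → P = -237/119
  (-105/26, 411/104) → P = -201/52
  (-36/31, 234/31) → P = -432/31

x = -36/31, y = 234/31, minimum P = -432/31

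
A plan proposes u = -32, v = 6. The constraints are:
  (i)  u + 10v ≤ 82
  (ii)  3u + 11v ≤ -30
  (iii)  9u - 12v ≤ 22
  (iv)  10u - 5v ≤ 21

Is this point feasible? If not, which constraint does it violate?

feasible

(i): 28 ≤ 82 ✓
(ii): -30 ≤ -30 ✓
(iii): -360 ≤ 22 ✓
(iv): -350 ≤ 21 ✓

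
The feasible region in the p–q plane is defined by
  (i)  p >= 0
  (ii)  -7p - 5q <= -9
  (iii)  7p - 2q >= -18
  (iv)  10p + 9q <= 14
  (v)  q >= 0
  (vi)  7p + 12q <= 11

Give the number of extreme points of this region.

4

Intersecting each pair of boundary lines and keeping only the points that satisfy every inequality leaves:
  (9/7, 0)
  (53/49, 2/7)
  (7/5, 0)
  (23/19, 4/19)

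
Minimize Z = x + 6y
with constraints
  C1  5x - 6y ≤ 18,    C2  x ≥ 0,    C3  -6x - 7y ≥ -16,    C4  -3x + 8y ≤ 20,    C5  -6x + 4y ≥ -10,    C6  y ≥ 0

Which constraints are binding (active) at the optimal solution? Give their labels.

C2 and C6

Corner points and Z = x + 6y:
  (0, 16/7) → Z = 96/7
  (0, 0) → Z = 0
  (67/33, 6/11) → Z = 175/33
  (5/3, 0) → Z = 5/3

The minimum is at (0, 0). Substituting into each constraint, equality holds for C2 and C6; the remaining constraints have slack.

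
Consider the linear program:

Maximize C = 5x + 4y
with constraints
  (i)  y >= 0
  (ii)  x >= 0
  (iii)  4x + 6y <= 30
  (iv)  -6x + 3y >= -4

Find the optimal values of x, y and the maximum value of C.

x = 19/8, y = 41/12, maximum C = 613/24

Feasible corners and C = 5x + 4y:
  (0, 0) → C = 0
  (2/3, 0) → C = 10/3
  (0, 5) → C = 20
  (19/8, 41/12) → C = 613/24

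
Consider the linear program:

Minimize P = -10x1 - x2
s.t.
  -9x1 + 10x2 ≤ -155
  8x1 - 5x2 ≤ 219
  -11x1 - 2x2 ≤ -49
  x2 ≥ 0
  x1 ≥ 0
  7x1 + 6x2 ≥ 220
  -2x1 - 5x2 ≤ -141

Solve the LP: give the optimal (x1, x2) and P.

x1 = 283/7, x2 = 731/35, minimum P = -14881/35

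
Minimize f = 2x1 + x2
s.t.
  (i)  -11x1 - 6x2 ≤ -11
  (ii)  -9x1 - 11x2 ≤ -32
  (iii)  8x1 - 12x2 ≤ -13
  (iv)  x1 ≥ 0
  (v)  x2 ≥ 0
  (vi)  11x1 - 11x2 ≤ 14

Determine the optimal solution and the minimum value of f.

Vertices and f = 2x1 + x2:
  (241/196, 373/196) → f = 855/196
  (0, 32/11) → f = 32/11
  (311/44, 255/44) → f = 877/44
The feasible region is unbounded (it extends along (0, 1), (1, 1)), but f strictly increases along every unbounded feasible direction, so there is no improving ray and the minimum is attained at a vertex.

x1 = 0, x2 = 32/11, minimum f = 32/11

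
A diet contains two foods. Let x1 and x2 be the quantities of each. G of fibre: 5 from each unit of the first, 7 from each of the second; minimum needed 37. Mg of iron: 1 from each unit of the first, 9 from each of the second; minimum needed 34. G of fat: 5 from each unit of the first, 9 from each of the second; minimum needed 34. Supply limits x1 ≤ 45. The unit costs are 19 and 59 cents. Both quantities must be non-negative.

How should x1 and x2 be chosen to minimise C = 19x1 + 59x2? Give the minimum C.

x1 = 5/2, x2 = 7/2, minimum C = 254

Vertices and C = 19x1 + 59x2:
  (0, 37/7) → C = 2183/7
  (34, 0) → C = 646
  (45, 0) → C = 855
  (5/2, 7/2) → C = 254
The feasible region is unbounded (it extends along (0, 1)), but C strictly increases along every unbounded feasible direction, so there is no improving ray and the minimum is attained at a vertex.

At the optimal vertex, 5x1 + 7x2 = 37 and x1 + 9x2 = 34.
Solving simultaneously gives x1 = 5/2, x2 = 7/2.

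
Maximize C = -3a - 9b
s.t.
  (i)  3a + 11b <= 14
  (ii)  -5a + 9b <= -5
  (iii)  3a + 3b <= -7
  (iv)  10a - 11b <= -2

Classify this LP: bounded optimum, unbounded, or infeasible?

unbounded

From the feasible point (-73/35, -12/7), moving in the direction (-11, -10) keeps every constraint satisfied while C increases without bound.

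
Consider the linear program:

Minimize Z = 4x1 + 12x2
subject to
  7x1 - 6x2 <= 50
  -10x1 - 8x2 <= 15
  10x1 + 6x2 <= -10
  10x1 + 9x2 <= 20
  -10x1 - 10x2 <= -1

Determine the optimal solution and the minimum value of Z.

Feasible corners and Z = 4x1 + 12x2:
  (-59/2, 35) → Z = 302
  (-79/10, 8) → Z = 322/5
  (-7, 10) → Z = 92
  (-53/20, 11/4) → Z = 112/5

x1 = -53/20, x2 = 11/4, minimum Z = 112/5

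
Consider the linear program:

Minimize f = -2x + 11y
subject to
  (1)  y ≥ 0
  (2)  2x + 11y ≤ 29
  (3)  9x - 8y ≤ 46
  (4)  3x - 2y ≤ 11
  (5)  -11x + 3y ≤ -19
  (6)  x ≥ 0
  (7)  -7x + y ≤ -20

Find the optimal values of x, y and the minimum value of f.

Extreme points and f = -2x + 11y:
  (11/3, 0) → f = -22/3
  (20/7, 0) → f = -40/7
  (179/37, 65/37) → f = 357/37
  (249/79, 163/79) → f = 1295/79

The optimum lies where y = 0 and 3x - 2y = 11.
Solving simultaneously gives x = 11/3, y = 0.

x = 11/3, y = 0, minimum f = -22/3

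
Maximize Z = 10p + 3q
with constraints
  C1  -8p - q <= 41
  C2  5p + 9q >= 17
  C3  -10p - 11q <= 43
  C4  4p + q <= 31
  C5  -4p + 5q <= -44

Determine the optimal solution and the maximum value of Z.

Vertices and Z = 10p + 3q:
  (262/31, -87/31) → Z = 2359/31
  (481/61, -152/61) → Z = 4354/61
  (199/24, -13/6) → Z = 917/12

p = 199/24, q = -13/6, maximum Z = 917/12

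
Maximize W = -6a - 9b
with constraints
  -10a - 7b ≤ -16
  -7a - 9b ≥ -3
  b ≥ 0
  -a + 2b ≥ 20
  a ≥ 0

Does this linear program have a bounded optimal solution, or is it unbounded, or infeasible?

The boundaries -a + 2b = 20 and a = 0 meet at (0, 10), but that point violates -7a - 9b ≥ -3. Every candidate vertex is excluded by some other constraint, so the feasible region is empty.

infeasible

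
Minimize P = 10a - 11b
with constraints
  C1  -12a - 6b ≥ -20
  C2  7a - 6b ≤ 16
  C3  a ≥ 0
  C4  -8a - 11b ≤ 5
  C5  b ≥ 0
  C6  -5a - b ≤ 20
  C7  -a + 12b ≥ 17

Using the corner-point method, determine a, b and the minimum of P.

a = 0, b = 10/3, minimum P = -110/3

Extreme points and P = 10a - 11b:
  (0, 10/3) → P = -110/3
  (23/25, 112/75) → P = -542/75
  (0, 17/12) → P = -187/12

At the optimal vertex, -12a - 6b = -20 and a = 0.
Solving simultaneously gives a = 0, b = 10/3.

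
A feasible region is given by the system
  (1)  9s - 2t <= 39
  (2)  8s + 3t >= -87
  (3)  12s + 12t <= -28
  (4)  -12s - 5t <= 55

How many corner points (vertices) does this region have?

3

Intersecting each pair of boundary lines and keeping only the points that satisfy every inequality leaves:
  (103/33, -60/11)
  (85/69, -321/23)
  (-130/21, 27/7)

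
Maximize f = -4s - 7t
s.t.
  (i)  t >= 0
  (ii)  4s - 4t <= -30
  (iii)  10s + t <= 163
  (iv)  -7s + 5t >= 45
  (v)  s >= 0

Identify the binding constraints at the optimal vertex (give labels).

(iv) and (v)

Corner points and f = -4s - 7t:
  (770/57, 1591/57) → f = -4739/19
  (0, 163) → f = -1141
  (0, 9) → f = -63

The maximum is at (0, 9). Substituting into each constraint, equality holds for (iv) and (v); the remaining constraints have slack.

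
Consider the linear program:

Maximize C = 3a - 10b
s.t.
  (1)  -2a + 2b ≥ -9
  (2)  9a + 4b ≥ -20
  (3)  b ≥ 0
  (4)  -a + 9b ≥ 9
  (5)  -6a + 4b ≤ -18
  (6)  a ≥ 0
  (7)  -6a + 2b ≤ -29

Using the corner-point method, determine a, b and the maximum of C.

Corner points and C = 3a - 10b:
  (99/16, 27/16) → C = 27/16
  (279/52, 83/52) → C = 7/52
  (20/3, 11/2) → C = -35
The feasible region is unbounded (it extends along (2, 3), (1, 1)), but C strictly decreases along every unbounded feasible direction, so there is no improving ray and the maximum is attained at a vertex.

The binding constraints are -2a + 2b = -9 and -a + 9b = 9.
Solving simultaneously gives a = 99/16, b = 27/16.

a = 99/16, b = 27/16, maximum C = 27/16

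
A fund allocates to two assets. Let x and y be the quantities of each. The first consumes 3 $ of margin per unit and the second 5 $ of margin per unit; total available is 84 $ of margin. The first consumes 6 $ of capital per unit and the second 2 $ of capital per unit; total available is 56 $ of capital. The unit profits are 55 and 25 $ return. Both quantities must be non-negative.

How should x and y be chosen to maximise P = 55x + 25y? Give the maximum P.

x = 14/3, y = 14, maximum P = 1820/3

Corner points and P = 55x + 25y:
  (0, 0) → P = 0
  (0, 84/5) → P = 420
  (28/3, 0) → P = 1540/3
  (14/3, 14) → P = 1820/3

At the optimal vertex, 3x + 5y = 84 and 6x + 2y = 56.
Solving simultaneously gives x = 14/3, y = 14.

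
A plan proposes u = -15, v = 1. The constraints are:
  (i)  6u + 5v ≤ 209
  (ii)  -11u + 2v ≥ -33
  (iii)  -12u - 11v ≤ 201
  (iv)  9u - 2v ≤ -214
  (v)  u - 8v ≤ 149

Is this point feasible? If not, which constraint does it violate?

not feasible — violates (iv)

Constraint (iv): 9u - 2v = -137, which is not ≤ -214. All other constraints are satisfied.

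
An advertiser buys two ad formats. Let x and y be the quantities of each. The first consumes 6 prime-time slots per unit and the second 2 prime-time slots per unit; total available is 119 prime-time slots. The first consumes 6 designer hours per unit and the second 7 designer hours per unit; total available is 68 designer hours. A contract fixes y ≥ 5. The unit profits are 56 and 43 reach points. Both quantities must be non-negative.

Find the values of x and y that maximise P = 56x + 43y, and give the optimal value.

x = 11/2, y = 5, maximum P = 523

The optimum lies where 6x + 7y = 68 and y = 5.
Solving simultaneously gives x = 11/2, y = 5.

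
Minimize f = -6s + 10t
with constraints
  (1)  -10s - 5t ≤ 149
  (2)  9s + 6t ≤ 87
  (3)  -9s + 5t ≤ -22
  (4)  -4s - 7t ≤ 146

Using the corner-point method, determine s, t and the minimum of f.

s = 495/13, t = -554/13, minimum f = -8510/13

Extreme points and f = -6s + 10t:
  (-127/19, -1561/95) → f = -2360/19
  (-313/50, -432/25) → f = -3381/25
  (63/11, 65/11) → f = 272/11
  (495/13, -554/13) → f = -8510/13

The optimum lies where 9s + 6t = 87 and -4s - 7t = 146.
Solving simultaneously gives s = 495/13, t = -554/13.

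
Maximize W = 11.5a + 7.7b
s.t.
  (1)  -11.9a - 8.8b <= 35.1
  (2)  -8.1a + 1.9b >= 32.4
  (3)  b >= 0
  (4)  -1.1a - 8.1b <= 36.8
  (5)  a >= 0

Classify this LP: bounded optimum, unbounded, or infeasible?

From the feasible point (0, 324/19), moving in the direction (0, 1) keeps every constraint satisfied while W increases without bound.

unbounded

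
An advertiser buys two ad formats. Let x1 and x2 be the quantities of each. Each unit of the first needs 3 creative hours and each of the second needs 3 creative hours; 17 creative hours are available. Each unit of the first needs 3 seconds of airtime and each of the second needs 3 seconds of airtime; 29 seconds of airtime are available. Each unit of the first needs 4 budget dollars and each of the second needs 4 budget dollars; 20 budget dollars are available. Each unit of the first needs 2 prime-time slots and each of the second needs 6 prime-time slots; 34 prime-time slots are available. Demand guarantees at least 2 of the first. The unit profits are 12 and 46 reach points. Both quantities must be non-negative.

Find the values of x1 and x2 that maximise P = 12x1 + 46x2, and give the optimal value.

Corner points and P = 12x1 + 46x2:
  (5, 0) → P = 60
  (2, 0) → P = 24
  (2, 3) → P = 162

x1 = 2, x2 = 3, maximum P = 162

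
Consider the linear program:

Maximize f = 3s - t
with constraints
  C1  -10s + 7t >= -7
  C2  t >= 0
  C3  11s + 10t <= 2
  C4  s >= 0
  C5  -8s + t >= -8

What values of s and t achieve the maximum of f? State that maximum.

s = 2/11, t = 0, maximum f = 6/11

Extreme points and f = 3s - t:
  (2/11, 0) → f = 6/11
  (0, 0) → f = 0
  (0, 1/5) → f = -1/5

At the optimal vertex, t = 0 and 11s + 10t = 2.
Solving simultaneously gives s = 2/11, t = 0.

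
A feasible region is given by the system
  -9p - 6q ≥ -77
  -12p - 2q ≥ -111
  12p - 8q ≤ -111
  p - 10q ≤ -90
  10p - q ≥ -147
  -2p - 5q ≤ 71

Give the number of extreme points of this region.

4

The feasible vertices (each the meet of two boundaries and inside every other half-plane) are:
  (-25/72, 641/48)
  (-35/3, 91/3)
  (-195/56, 969/112)
  (-460/33, 251/33)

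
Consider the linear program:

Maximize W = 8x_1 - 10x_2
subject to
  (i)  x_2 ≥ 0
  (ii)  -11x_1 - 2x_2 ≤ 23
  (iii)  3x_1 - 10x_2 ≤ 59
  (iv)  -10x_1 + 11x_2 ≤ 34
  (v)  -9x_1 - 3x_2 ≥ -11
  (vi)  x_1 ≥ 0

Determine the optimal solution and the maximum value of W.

x_1 = 11/9, x_2 = 0, maximum W = 88/9

The optimum lies where x_2 = 0 and -9x_1 - 3x_2 = -11.
Solving simultaneously gives x_1 = 11/9, x_2 = 0.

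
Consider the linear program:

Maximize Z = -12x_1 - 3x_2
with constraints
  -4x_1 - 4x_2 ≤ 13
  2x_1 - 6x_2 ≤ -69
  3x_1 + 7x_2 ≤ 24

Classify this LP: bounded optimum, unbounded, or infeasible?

Extreme points and Z = -12x_1 - 3x_2:
  (-177/16, 125/16) → Z = 1749/16
  (-187/16, 135/16) → Z = 1839/16
  (-339/32, 255/32) → Z = 3303/32
The feasible region has finitely many vertices and no improving ray; the maximum is 1839/16 at (-187/16, 135/16).

bounded optimum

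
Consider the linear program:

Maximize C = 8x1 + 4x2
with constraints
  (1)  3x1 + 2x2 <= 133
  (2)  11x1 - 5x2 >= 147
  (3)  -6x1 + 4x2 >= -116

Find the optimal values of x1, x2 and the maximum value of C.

x1 = 191/6, x2 = 75/4, maximum C = 989/3

Corner points and C = 8x1 + 4x2:
  (959/37, 1022/37) → C = 11760/37
  (191/6, 75/4) → C = 989/3
  (4/7, -197/7) → C = -108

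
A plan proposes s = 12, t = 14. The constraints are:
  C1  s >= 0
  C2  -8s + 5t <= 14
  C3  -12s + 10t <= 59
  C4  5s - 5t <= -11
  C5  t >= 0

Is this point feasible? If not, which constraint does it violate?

not feasible — violates C4

Constraint C4: 5s - 5t = -10, which is not ≤ -11. All other constraints are satisfied.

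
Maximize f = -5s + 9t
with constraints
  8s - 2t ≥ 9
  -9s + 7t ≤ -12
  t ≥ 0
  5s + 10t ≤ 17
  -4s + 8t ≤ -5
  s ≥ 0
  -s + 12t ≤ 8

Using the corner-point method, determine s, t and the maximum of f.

s = 61/44, t = 3/44, maximum f = -139/22

Extreme points and f = -5s + 9t:
  (4/3, 0) → f = -20/3
  (61/44, 3/44) → f = -139/22
  (17/5, 0) → f = -17
  (93/40, 43/80) → f = -543/80

At the optimal vertex, -9s + 7t = -12 and -4s + 8t = -5.
Solving simultaneously gives s = 61/44, t = 3/44.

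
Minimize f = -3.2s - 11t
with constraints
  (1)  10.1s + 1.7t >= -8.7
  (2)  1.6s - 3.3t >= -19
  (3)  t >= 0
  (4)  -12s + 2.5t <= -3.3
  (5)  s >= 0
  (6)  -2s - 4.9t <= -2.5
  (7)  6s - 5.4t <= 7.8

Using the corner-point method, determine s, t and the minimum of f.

Feasible corners and f = -3.2s - 11t:
  (5839/3560, 2916/445) → f = -172058/2225
  (23/2, 34/3) → f = -2422/15
  (5/4, 0) → f = -4
  (13/10, 0) → f = -104/25
  (1121/3190, 117/319) → f = -41143/7975

The binding constraints are 1.6s - 3.3t = -19 and 6s - 5.4t = 7.8.
Solving simultaneously gives s = 23/2, t = 34/3.

s = 23/2, t = 34/3, minimum f = -2422/15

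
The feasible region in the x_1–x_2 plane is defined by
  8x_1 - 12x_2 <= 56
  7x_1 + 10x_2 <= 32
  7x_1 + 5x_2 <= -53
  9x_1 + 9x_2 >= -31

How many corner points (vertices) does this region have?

3

Of the 6 pairwise boundary intersections, those satisfying every inequality are:
  (-138/7, 17)
  (-598/27, 505/27)
  (-161/9, 130/9)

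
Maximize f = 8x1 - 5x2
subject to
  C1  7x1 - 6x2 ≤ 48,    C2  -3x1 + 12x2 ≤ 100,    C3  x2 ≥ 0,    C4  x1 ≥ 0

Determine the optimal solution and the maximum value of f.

Feasible corners and f = 8x1 - 5x2:
  (196/11, 422/33) → f = 2594/33
  (48/7, 0) → f = 384/7
  (0, 25/3) → f = -125/3
  (0, 0) → f = 0

The binding constraints are 7x1 - 6x2 = 48 and -3x1 + 12x2 = 100.
Solving simultaneously gives x1 = 196/11, x2 = 422/33.

x1 = 196/11, x2 = 422/33, maximum f = 2594/33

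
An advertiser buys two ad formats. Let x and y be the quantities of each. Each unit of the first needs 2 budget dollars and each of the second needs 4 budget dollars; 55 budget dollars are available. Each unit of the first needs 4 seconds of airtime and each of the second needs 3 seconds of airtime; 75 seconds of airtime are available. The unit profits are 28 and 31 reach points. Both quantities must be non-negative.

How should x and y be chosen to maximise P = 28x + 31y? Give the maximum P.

Corner points and P = 28x + 31y:
  (0, 0) → P = 0
  (0, 55/4) → P = 1705/4
  (75/4, 0) → P = 525
  (27/2, 7) → P = 595

x = 27/2, y = 7, maximum P = 595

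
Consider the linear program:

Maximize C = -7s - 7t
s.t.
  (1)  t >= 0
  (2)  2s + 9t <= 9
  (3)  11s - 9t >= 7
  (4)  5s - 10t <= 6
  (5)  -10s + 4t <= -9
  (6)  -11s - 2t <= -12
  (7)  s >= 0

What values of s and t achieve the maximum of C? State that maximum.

Extreme points and C = -7s - 7t:
  (6/5, 0) → C = -42/5
  (12/11, 0) → C = -84/11
  (16/13, 85/117) → C = -1603/117
  (144/65, 33/65) → C = -1239/65
  (53/46, 29/46) → C = -287/23
  (33/32, 21/64) → C = -609/64

The binding constraints are t = 0 and -11s - 2t = -12.
Solving simultaneously gives s = 12/11, t = 0.

s = 12/11, t = 0, maximum C = -84/11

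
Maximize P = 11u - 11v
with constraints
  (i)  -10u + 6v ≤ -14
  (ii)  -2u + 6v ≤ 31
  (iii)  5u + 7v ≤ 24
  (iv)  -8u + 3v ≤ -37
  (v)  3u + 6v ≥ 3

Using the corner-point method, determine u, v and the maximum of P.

The binding constraints are 5u + 7v = 24 and 3u + 6v = 3.
Solving simultaneously gives u = 41/3, v = -19/3.

u = 41/3, v = -19/3, maximum P = 220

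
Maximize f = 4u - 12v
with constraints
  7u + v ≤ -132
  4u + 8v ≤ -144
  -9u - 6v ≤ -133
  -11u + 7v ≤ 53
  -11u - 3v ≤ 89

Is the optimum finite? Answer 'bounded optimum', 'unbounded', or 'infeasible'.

The boundaries 4u + 8v = -144 and -9u - 6v = -133 meet at (241/6, -457/12), but that point violates 7u + v ≤ -132. Every candidate vertex is excluded by some other constraint, so the feasible region is empty.

infeasible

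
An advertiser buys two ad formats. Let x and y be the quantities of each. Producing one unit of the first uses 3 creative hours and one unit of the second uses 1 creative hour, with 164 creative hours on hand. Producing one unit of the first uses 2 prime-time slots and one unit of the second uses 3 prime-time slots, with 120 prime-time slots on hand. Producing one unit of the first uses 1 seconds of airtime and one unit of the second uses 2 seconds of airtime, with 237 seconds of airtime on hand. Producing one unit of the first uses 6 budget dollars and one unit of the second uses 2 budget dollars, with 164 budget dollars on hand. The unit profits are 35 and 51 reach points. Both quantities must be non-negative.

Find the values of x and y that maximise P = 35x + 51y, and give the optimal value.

x = 18, y = 28, maximum P = 2058

Corner points and P = 35x + 51y:
  (0, 0) → P = 0
  (0, 40) → P = 2040
  (82/3, 0) → P = 2870/3
  (18, 28) → P = 2058

At the optimal vertex, 2x + 3y = 120 and 6x + 2y = 164.
Solving simultaneously gives x = 18, y = 28.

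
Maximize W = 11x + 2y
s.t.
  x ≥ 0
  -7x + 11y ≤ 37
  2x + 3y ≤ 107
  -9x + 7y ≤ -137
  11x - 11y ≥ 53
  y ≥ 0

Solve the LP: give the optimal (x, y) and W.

x = 107/2, y = 0, maximum W = 1177/2

Corner points and W = 11x + 2y:
  (1160/41, 689/41) → W = 14138/41
  (107/2, 0) → W = 1177/2
  (137/9, 0) → W = 1507/9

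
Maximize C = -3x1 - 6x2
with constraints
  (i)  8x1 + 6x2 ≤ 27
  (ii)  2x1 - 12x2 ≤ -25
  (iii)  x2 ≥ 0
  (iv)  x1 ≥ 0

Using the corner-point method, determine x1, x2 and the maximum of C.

x1 = 0, x2 = 25/12, maximum C = -25/2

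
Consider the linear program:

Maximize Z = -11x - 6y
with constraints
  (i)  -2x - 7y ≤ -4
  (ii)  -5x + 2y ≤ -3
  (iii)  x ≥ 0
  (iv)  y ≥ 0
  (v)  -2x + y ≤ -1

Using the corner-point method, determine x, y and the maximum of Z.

Corner points and Z = -11x - 6y:
  (29/39, 14/39) → Z = -31/3
  (2, 0) → Z = -22
  (1, 1) → Z = -17
The feasible region is unbounded (it extends along (1, 2), (1, 0)), but Z strictly decreases along every unbounded feasible direction, so there is no improving ray and the maximum is attained at a vertex.

The binding constraints are -2x - 7y = -4 and -5x + 2y = -3.
Solving simultaneously gives x = 29/39, y = 14/39.

x = 29/39, y = 14/39, maximum Z = -31/3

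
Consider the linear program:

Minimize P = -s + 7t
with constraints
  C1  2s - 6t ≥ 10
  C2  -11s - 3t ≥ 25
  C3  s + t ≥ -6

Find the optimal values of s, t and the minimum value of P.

Vertices and P = -s + 7t:
  (-5/3, -20/9) → P = -125/9
  (-13/4, -11/4) → P = -16
  (-7/8, -41/8) → P = -35

The binding constraints are -11s - 3t = 25 and s + t = -6.
Solving simultaneously gives s = -7/8, t = -41/8.

s = -7/8, t = -41/8, minimum P = -35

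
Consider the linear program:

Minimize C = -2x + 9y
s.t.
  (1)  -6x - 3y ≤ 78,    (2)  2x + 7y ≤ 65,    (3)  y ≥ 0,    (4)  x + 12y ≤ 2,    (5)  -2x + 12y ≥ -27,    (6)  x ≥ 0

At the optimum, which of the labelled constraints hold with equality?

Vertices and C = -2x + 9y:
  (2, 0) → C = -4
  (0, 0) → C = 0
  (0, 1/6) → C = 3/2

The minimum is at (2, 0). Substituting into each constraint, equality holds for (3) and (4); the remaining constraints have slack.

(3) and (4)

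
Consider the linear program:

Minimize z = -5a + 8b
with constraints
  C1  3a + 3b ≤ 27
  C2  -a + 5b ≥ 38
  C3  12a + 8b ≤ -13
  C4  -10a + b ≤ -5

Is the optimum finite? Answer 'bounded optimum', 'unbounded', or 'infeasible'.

The boundaries 3a + 3b = 27 and 12a + 8b = -13 meet at (-85/4, 121/4), but that point violates -10a + b ≤ -5. Every candidate vertex is excluded by some other constraint, so the feasible region is empty.

infeasible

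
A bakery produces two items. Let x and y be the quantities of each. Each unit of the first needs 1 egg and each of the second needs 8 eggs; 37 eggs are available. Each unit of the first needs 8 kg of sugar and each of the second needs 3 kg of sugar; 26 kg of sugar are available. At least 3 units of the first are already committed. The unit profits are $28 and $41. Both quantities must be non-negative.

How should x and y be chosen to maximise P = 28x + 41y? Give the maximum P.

Vertices and P = 28x + 41y:
  (13/4, 0) → P = 91
  (3, 0) → P = 84
  (3, 2/3) → P = 334/3

x = 3, y = 2/3, maximum P = 334/3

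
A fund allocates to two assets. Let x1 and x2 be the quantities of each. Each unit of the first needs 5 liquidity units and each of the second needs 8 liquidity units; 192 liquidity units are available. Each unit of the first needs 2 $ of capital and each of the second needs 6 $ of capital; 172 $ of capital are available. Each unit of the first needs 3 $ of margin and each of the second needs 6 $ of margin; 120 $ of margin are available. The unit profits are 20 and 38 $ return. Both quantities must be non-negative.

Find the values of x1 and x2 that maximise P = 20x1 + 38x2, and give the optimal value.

Extreme points and P = 20x1 + 38x2:
  (0, 0) → P = 0
  (0, 20) → P = 760
  (192/5, 0) → P = 768
  (32, 4) → P = 792

x1 = 32, x2 = 4, maximum P = 792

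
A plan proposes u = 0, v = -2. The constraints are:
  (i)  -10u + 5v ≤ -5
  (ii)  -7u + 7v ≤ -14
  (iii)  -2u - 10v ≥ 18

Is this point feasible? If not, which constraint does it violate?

feasible

(i): -10 ≤ -5 ✓
(ii): -14 ≤ -14 ✓
(iii): 20 ≥ 18 ✓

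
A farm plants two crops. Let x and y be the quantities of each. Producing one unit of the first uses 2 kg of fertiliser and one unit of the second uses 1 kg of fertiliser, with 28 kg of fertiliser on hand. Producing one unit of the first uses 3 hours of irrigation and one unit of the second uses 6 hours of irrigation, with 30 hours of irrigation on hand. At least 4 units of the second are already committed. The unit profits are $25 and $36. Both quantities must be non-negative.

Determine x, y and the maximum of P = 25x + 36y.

x = 2, y = 4, maximum P = 194

Corner points and P = 25x + 36y:
  (0, 5) → P = 180
  (0, 4) → P = 144
  (2, 4) → P = 194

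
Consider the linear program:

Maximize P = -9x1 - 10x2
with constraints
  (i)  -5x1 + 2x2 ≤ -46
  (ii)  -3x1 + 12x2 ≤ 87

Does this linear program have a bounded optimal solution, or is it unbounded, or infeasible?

unbounded

From the feasible point (121/9, 191/18), moving in the direction (-2, -5) keeps every constraint satisfied while P increases without bound.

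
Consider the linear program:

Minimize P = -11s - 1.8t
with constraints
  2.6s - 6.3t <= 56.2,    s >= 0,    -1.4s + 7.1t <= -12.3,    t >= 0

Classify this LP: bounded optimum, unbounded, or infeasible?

Vertices and P = -11s - 1.8t:
  (32153/964, 2335/482) → P = -362089/964
  (281/13, 0) → P = -3091/13
  (123/14, 0) → P = -1353/14
The feasible region has finitely many vertices and no improving ray; the minimum is -362089/964 at (32153/964, 2335/482).

bounded optimum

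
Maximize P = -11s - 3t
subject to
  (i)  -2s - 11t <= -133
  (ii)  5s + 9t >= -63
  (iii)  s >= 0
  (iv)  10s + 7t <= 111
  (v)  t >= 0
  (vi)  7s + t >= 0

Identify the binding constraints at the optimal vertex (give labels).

(i) and (iii)

Feasible corners and P = -11s - 3t:
  (0, 133/11) → P = -399/11
  (145/48, 277/24) → P = -3257/48
  (0, 111/7) → P = -333/7

The maximum is at (0, 133/11). Substituting into each constraint, equality holds for (i) and (iii); the remaining constraints have slack.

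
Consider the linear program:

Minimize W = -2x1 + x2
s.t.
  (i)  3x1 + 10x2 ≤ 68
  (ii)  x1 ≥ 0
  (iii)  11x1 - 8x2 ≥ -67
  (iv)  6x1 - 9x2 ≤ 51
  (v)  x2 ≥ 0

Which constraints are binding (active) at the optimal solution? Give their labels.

(i) and (iv)

Corner points and W = -2x1 + x2:
  (0, 34/5) → W = 34/5
  (374/29, 85/29) → W = -663/29
  (0, 0) → W = 0
  (17/2, 0) → W = -17

The minimum is at (374/29, 85/29). Substituting into each constraint, equality holds for (i) and (iv); the remaining constraints have slack.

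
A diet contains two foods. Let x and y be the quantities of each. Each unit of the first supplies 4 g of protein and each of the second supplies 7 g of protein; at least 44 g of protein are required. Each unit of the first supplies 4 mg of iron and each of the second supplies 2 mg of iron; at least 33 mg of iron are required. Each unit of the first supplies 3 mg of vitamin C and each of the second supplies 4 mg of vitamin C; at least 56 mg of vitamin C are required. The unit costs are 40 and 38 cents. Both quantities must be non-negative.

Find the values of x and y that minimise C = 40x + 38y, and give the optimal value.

x = 2, y = 25/2, minimum C = 555

Extreme points and C = 40x + 38y:
  (0, 33/2) → C = 627
  (56/3, 0) → C = 2240/3
  (2, 25/2) → C = 555
The feasible region is unbounded (it extends along (0, 1), (1, 0)), but C strictly increases along every unbounded feasible direction, so there is no improving ray and the minimum is attained at a vertex.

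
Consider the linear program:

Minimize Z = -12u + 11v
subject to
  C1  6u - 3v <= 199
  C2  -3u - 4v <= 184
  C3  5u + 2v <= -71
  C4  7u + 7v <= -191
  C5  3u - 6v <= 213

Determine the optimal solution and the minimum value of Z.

u = 0, v = -71/2, minimum Z = -781/2

Corner points and Z = -12u + 11v:
  (-42/5, -397/10) → Z = -3359/10
  (-115/21, -458/21) → Z = -3658/21
  (0, -71/2) → Z = -781/2
The feasible region is unbounded (it extends along (-1, 1), (-4, 3)), but Z strictly increases along every unbounded feasible direction, so there is no improving ray and the minimum is attained at a vertex.

The binding constraints are 5u + 2v = -71 and 3u - 6v = 213.
Solving simultaneously gives u = 0, v = -71/2.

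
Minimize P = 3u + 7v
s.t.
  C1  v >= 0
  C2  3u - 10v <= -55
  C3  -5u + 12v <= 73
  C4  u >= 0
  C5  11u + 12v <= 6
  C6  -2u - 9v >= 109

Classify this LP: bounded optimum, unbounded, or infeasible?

The boundaries 11u + 12v = 6 and -2u - 9v = 109 meet at (454/25, -1211/75), but that point violates v ≥ 0. Every candidate vertex is excluded by some other constraint, so the feasible region is empty.

infeasible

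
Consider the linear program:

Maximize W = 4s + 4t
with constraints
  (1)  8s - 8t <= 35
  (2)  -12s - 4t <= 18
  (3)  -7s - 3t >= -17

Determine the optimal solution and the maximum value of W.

At the optimal vertex, -12s - 4t = 18 and -7s - 3t = -17.
Solving simultaneously gives s = -61/4, t = 165/4.

s = -61/4, t = 165/4, maximum W = 104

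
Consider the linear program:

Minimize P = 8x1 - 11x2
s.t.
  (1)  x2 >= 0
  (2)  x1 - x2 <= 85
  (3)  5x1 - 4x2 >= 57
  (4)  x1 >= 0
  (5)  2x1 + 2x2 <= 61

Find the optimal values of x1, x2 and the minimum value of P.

Extreme points and P = 8x1 - 11x2:
  (57/5, 0) → P = 456/5
  (61/2, 0) → P = 244
  (179/9, 191/18) → P = 763/18

At the optimal vertex, 5x1 - 4x2 = 57 and 2x1 + 2x2 = 61.
Solving simultaneously gives x1 = 179/9, x2 = 191/18.

x1 = 179/9, x2 = 191/18, minimum P = 763/18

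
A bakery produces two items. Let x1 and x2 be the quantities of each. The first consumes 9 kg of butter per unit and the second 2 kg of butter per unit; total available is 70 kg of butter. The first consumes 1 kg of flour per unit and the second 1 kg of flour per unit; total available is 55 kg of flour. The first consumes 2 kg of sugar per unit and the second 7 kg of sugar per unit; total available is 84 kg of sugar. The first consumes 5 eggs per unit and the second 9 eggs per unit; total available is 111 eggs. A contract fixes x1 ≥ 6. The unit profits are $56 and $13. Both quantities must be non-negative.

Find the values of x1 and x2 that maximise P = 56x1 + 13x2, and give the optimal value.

x1 = 6, x2 = 8, maximum P = 440

The optimum lies where 9x1 + 2x2 = 70 and x1 = 6.
Solving simultaneously gives x1 = 6, x2 = 8.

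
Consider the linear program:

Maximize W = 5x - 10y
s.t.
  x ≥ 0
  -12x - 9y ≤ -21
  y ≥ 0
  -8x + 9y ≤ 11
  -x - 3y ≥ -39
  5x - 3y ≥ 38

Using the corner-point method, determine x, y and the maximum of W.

Extreme points and W = 5x - 10y:
  (39, 0) → W = 195
  (38/5, 0) → W = 38
  (77/6, 157/18) → W = -415/18

The optimum lies where y = 0 and -x - 3y = -39.
Solving simultaneously gives x = 39, y = 0.

x = 39, y = 0, maximum W = 195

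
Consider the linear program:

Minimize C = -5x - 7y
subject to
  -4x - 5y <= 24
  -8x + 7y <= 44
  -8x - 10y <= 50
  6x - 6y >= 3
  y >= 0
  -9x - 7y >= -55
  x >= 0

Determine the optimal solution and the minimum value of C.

x = 117/32, y = 101/32, minimum C = -323/8

Feasible corners and C = -5x - 7y:
  (1/2, 0) → C = -5/2
  (117/32, 101/32) → C = -323/8
  (55/9, 0) → C = -275/9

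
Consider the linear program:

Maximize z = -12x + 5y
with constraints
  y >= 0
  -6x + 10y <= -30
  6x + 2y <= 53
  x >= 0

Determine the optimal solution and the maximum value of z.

x = 5, y = 0, maximum z = -60

Corner points and z = -12x + 5y:
  (5, 0) → z = -60
  (53/6, 0) → z = -106
  (295/36, 23/12) → z = -355/4

The binding constraints are y = 0 and -6x + 10y = -30.
Solving simultaneously gives x = 5, y = 0.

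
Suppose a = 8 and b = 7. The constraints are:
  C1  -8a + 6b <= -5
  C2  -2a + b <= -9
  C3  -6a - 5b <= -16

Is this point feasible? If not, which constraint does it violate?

feasible

C1: -22 ≤ -5 ✓
C2: -9 ≤ -9 ✓
C3: -83 ≤ -16 ✓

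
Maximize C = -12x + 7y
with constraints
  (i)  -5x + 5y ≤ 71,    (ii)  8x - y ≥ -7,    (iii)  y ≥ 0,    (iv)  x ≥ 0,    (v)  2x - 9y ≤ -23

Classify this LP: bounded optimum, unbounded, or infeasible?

Extreme points and C = -12x + 7y:
  (36/35, 533/35) → C = 3299/35
  (0, 7) → C = 49
  (0, 23/9) → C = 161/9
The feasible region has finitely many vertices and no improving ray; the maximum is 3299/35 at (36/35, 533/35).

bounded optimum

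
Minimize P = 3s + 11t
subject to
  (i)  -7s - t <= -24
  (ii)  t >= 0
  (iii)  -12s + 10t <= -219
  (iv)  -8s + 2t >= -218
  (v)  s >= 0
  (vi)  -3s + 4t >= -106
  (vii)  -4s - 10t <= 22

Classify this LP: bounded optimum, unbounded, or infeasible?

Vertices and P = 3s + 11t:
  (73/4, 0) → P = 219/4
  (109/4, 0) → P = 327/4
  (871/28, 108/7) → P = 7365/28
The feasible region has finitely many vertices and no improving ray; the minimum is 219/4 at (73/4, 0).

bounded optimum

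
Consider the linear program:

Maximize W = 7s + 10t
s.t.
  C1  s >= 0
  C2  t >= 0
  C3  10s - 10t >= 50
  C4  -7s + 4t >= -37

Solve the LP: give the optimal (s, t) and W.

s = 17/3, t = 2/3, maximum W = 139/3

Extreme points and W = 7s + 10t:
  (5, 0) → W = 35
  (37/7, 0) → W = 37
  (17/3, 2/3) → W = 139/3

The optimum lies where 10s - 10t = 50 and -7s + 4t = -37.
Solving simultaneously gives s = 17/3, t = 2/3.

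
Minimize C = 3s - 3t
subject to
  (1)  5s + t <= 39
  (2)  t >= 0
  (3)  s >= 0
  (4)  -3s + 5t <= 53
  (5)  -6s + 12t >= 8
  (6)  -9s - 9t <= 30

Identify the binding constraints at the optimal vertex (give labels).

Feasible corners and C = 3s - 3t:
  (71/14, 191/14) → C = -180/7
  (230/33, 137/33) → C = 93/11
  (0, 53/5) → C = -159/5
  (0, 2/3) → C = -2

The minimum is at (0, 53/5). Substituting into each constraint, equality holds for (3) and (4); the remaining constraints have slack.

(3) and (4)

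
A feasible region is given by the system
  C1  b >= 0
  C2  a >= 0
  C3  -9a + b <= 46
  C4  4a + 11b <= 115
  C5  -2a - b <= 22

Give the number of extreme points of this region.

The feasible vertices (each the meet of two boundaries and inside every other half-plane) are:
  (0, 0)
  (115/4, 0)
  (0, 115/11)

3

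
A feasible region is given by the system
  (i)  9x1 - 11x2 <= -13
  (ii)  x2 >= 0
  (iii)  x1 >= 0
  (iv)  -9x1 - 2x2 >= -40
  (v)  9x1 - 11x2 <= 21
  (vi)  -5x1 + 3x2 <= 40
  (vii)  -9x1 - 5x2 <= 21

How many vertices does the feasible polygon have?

4

Pairwise boundary intersections that survive every other constraint:
  (0, 13/11)
  (46/13, 53/13)
  (0, 40/3)
  (40/37, 560/37)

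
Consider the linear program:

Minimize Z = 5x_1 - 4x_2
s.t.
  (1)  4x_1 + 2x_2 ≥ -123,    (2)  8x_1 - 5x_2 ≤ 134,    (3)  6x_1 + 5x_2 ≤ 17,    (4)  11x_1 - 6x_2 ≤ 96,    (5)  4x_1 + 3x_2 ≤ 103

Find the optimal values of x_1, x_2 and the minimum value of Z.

x_1 = -649/8, x_2 = 403/4, minimum Z = -6469/8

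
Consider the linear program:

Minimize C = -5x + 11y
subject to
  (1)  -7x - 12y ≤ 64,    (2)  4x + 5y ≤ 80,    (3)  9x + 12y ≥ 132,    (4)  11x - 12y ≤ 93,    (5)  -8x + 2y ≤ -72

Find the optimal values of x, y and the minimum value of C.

x = 45/4, y = 41/16, minimum C = -449/16

At the optimal vertex, 9x + 12y = 132 and 11x - 12y = 93.
Solving simultaneously gives x = 45/4, y = 41/16.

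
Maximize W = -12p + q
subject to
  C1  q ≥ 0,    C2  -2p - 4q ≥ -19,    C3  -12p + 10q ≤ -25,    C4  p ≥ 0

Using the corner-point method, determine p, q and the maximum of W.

Feasible corners and W = -12p + q:
  (19/2, 0) → W = -114
  (25/12, 0) → W = -25
  (145/34, 89/34) → W = -1651/34

The binding constraints are q = 0 and -12p + 10q = -25.
Solving simultaneously gives p = 25/12, q = 0.

p = 25/12, q = 0, maximum W = -25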